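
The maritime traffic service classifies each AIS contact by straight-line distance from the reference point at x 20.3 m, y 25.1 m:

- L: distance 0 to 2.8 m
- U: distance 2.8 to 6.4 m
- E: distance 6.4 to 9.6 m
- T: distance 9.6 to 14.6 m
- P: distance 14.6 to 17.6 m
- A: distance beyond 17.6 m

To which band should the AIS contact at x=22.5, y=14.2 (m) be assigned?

Distance = √((22.5−20.3)² + (14.2−25.1)²) = √(4.840 + 118.810) = 11.120 m.
9.6 ≤ 11.120 < 14.6 → T.

T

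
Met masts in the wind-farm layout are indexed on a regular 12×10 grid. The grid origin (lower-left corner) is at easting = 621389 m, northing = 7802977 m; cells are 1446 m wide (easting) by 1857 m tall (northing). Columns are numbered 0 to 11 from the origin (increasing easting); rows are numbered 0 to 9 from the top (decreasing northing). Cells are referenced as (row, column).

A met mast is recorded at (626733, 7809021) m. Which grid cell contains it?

(6, 3)

Column index: ⌊(626733 − 621389) / 1446⌋ = ⌊3.696⌋ = 3
Row offset from origin: ⌊(7809021 − 7802977) / 1857⌋ = ⌊3.255⌋ = 3 → row 6 (counted from top)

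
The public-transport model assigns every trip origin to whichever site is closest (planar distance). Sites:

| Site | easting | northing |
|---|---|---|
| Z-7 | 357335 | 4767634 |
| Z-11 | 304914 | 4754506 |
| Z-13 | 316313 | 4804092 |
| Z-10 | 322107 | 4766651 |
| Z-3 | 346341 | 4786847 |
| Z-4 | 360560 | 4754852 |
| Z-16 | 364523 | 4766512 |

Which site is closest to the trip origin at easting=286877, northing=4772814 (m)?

Squared distances to each site:
Z-7: 4991162164.000; Z-11: 660516233.000; Z-13: 1844791380.000; Z-10: 1279135469.000; Z-3: 3732892385.000; Z-4: 5751817933.000; Z-16: 6068616520.000.
Minimum at Z-11.

Z-11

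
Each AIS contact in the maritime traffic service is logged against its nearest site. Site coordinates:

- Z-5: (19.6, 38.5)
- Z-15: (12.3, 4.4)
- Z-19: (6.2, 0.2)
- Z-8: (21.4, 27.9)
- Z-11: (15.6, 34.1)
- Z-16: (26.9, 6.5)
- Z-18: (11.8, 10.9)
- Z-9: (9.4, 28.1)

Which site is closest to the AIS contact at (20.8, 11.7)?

Z-16

Squared distances to each site:
Z-5: 719.680; Z-15: 125.540; Z-19: 345.410; Z-8: 262.800; Z-11: 528.800; Z-16: 64.250; Z-18: 81.640; Z-9: 398.920.
Minimum at Z-16.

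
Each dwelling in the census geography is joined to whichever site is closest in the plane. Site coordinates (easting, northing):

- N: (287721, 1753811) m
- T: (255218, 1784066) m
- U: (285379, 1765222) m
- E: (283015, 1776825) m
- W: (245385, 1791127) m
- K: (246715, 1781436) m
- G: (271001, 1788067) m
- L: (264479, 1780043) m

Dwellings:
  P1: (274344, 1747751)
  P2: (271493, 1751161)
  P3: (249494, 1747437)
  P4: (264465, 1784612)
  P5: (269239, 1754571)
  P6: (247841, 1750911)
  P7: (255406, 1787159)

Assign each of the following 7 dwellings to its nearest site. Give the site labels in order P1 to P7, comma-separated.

P1 → N (d²=215667729.00)
P2 → N (d²=270370484.00)
P3 → K (d²=1163654842.00)
P4 → L (d²=20875957.00)
P5 → N (d²=342161924.00)
P6 → K (d²=933043501.00)
P7 → T (d²=9601993.00)

N, N, K, L, N, K, T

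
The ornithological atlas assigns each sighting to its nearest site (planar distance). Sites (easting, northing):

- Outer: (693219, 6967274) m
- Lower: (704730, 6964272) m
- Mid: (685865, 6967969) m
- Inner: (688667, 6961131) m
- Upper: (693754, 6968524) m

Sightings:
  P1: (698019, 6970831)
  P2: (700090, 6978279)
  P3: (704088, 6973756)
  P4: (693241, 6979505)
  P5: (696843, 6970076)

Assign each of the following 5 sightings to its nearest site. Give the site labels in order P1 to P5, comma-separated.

P1 → Upper (d²=23512474.00)
P2 → Upper (d²=135304921.00)
P3 → Lower (d²=90358420.00)
P4 → Upper (d²=120845530.00)
P5 → Upper (d²=11950625.00)

Upper, Upper, Lower, Upper, Upper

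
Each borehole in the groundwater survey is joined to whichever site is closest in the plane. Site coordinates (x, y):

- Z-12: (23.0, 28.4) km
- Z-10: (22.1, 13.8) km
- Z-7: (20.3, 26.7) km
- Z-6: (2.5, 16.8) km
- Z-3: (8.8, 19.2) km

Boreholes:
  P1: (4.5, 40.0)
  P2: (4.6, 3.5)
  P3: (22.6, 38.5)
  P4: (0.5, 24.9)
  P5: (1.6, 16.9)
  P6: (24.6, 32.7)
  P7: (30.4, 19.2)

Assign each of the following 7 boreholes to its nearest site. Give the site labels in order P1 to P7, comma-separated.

Z-7, Z-6, Z-12, Z-6, Z-6, Z-12, Z-10

P1 → Z-7 (d²=426.53)
P2 → Z-6 (d²=181.30)
P3 → Z-12 (d²=102.17)
P4 → Z-6 (d²=69.61)
P5 → Z-6 (d²=0.82)
P6 → Z-12 (d²=21.05)
P7 → Z-10 (d²=98.05)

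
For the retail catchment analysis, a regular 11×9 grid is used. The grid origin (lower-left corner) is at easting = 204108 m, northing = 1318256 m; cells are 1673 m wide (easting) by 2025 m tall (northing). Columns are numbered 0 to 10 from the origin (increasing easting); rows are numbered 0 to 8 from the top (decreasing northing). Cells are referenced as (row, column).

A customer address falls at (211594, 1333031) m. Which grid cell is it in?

(1, 4)

Column index: ⌊(211594 − 204108) / 1673⌋ = ⌊4.475⌋ = 4
Row offset from origin: ⌊(1333031 − 1318256) / 2025⌋ = ⌊7.296⌋ = 7 → row 1 (counted from top)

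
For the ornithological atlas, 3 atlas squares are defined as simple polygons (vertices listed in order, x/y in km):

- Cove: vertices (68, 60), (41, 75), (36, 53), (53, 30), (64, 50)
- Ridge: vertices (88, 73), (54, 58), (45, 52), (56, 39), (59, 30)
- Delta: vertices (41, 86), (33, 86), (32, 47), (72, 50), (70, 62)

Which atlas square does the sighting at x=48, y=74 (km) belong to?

Cast a ray rightward from (48, 74). For each polygon, the edges (by vertex number in listed order) whose endpoints lie on opposite sides of y = 74, where each meets that height, and whether that is right or left of the point:
Cove: 1–2 at x≈42.8 (left), 2–3 at x≈40.8 (left) → 0 crossings.
Ridge: no edge straddles that height → 0 crossings.
Delta: 2–3 at x≈32.7 (left), 5–1 at x≈55.5 (right) → 1 crossing.
Only Delta has an odd count, so the point is inside Delta.

Delta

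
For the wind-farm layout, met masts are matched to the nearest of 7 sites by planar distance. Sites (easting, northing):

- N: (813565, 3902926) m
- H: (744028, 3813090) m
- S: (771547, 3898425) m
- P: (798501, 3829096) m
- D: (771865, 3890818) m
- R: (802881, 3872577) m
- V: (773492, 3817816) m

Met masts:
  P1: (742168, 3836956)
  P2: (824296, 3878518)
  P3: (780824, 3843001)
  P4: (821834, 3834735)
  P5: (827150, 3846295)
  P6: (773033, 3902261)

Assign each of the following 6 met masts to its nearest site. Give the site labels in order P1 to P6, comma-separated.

H, R, P, P, P, S

P1 → H (d²=573045556.00)
P2 → R (d²=493897706.00)
P3 → P (d²=505825354.00)
P4 → P (d²=576227210.00)
P5 → P (d²=1116570802.00)
P6 → S (d²=16923092.00)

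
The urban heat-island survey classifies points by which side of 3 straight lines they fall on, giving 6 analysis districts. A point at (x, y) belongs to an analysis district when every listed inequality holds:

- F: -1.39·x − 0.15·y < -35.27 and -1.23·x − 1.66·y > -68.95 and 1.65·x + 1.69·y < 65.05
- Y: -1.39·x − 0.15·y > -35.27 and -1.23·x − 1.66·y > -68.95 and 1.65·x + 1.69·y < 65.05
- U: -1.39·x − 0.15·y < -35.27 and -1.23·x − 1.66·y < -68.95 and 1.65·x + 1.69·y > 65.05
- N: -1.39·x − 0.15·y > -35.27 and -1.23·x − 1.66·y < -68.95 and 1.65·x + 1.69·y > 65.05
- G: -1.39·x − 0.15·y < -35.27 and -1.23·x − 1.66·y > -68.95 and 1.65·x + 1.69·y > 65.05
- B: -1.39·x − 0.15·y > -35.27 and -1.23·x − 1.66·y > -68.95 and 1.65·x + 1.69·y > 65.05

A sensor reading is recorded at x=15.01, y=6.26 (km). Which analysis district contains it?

Y

-1.39·15.01 − 0.15·6.26 = -21.803, which is > -35.27
-1.23·15.01 − 1.66·6.26 = -28.854, which is > -68.95
1.65·15.01 + 1.69·6.26 = 35.346, which is < 65.05
This sign pattern matches Y.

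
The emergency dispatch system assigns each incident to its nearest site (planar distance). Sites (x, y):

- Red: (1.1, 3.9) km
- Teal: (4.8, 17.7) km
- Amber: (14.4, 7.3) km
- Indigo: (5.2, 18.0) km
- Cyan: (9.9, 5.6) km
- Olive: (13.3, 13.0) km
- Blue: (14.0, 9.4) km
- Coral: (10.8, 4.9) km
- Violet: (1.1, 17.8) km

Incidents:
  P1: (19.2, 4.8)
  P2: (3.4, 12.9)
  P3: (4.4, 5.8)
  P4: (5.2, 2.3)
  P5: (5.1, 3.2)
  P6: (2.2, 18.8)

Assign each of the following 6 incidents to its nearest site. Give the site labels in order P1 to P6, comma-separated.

P1 → Amber (d²=29.29)
P2 → Teal (d²=25.00)
P3 → Red (d²=14.50)
P4 → Red (d²=19.37)
P5 → Red (d²=16.49)
P6 → Violet (d²=2.21)

Amber, Teal, Red, Red, Red, Violet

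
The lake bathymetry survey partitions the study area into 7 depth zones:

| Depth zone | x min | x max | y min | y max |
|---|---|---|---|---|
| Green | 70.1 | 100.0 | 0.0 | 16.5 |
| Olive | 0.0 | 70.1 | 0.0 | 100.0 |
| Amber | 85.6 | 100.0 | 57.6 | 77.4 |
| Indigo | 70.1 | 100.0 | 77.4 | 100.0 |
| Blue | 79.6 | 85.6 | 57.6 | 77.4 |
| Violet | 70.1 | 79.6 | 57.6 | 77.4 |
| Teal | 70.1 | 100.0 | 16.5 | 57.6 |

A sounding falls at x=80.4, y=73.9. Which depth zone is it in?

Blue

The point has x = 80.4 and y = 73.9.
Only Blue satisfies 79.6 ≤ x ≤ 85.6 and 57.6 ≤ y ≤ 77.4.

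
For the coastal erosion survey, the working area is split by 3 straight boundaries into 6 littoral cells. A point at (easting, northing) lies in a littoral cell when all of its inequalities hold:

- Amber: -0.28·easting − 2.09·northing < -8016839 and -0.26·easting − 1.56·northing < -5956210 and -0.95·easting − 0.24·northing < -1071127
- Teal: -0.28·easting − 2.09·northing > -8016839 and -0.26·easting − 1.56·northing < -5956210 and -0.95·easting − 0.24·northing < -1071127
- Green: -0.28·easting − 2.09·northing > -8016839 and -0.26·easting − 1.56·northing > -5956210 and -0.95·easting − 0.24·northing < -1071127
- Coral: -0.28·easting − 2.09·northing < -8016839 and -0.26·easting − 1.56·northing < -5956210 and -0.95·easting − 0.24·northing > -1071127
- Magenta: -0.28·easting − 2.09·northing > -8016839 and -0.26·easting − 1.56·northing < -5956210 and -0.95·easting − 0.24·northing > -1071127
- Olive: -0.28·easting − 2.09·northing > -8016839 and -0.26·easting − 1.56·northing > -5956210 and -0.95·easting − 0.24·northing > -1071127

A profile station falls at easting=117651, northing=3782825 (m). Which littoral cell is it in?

Olive

-0.28·117651 − 2.09·3782825 = -7939046.530, which is > -8016839
-0.26·117651 − 1.56·3782825 = -5931796.260, which is > -5956210
-0.95·117651 − 0.24·3782825 = -1019646.450, which is > -1071127
This sign pattern matches Olive.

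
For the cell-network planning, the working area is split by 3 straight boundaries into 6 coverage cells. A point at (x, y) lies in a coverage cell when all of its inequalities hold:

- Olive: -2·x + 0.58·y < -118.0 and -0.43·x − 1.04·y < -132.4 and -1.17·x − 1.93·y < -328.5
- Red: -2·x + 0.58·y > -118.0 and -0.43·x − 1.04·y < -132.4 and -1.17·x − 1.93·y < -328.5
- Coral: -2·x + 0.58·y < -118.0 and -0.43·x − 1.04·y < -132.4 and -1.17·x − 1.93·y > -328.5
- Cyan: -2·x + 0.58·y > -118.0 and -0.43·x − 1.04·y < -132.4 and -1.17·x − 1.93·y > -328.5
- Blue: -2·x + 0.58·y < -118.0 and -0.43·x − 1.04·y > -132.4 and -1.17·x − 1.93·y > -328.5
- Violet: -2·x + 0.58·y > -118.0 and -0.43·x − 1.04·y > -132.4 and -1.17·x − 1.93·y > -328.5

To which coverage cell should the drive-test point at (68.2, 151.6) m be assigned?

-2·68.2 + 0.58·151.6 = -48.472, which is > -118.0
-0.43·68.2 − 1.04·151.6 = -186.990, which is < -132.4
-1.17·68.2 − 1.93·151.6 = -372.382, which is < -328.5
This sign pattern matches Red.

Red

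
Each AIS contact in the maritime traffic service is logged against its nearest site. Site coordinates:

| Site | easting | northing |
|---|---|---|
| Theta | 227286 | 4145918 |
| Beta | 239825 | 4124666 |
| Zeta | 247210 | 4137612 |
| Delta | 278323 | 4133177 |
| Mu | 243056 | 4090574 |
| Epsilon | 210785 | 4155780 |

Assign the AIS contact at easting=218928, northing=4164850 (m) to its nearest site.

Epsilon

Squared distances to each site:
Theta: 428276788.000; Beta: 2051438465.000; Zeta: 1541780168.000; Delta: 4530944954.000; Mu: 6099084560.000; Epsilon: 148573349.000.
Minimum at Epsilon.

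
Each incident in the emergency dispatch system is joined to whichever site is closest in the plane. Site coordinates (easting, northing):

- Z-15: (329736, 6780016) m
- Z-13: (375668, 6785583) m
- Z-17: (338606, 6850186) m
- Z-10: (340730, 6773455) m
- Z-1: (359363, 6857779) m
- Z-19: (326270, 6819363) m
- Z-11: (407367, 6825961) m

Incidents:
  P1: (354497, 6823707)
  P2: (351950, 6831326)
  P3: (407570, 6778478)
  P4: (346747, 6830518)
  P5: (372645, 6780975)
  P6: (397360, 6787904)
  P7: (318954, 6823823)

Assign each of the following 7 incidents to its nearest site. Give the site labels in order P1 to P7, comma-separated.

Z-19, Z-17, Z-13, Z-17, Z-13, Z-13, Z-19

P1 → Z-19 (d²=815633865.00)
P2 → Z-17 (d²=533761936.00)
P3 → Z-13 (d²=1068218629.00)
P4 → Z-17 (d²=453106105.00)
P5 → Z-13 (d²=30372193.00)
P6 → Z-13 (d²=475929905.00)
P7 → Z-19 (d²=73415456.00)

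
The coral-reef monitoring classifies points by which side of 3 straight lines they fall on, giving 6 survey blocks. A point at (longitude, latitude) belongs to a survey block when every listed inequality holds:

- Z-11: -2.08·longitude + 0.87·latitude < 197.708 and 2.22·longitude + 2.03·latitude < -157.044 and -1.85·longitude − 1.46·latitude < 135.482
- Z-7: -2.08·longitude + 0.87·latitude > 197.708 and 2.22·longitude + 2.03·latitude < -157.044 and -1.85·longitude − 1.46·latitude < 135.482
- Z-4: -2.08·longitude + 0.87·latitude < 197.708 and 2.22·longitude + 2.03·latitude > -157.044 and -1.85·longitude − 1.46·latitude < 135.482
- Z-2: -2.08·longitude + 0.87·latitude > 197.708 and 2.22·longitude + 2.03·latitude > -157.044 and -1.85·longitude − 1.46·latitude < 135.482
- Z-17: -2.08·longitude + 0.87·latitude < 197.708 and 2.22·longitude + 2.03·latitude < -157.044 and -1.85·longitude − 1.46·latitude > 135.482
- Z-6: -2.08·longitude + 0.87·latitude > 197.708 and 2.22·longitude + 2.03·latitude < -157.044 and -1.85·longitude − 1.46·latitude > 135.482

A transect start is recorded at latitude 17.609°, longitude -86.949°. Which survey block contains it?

-2.08·-86.949 + 0.87·17.609 = 196.174, which is < 197.708
2.22·-86.949 + 2.03·17.609 = -157.281, which is < -157.044
-1.85·-86.949 − 1.46·17.609 = 135.147, which is < 135.482
This sign pattern matches Z-11.

Z-11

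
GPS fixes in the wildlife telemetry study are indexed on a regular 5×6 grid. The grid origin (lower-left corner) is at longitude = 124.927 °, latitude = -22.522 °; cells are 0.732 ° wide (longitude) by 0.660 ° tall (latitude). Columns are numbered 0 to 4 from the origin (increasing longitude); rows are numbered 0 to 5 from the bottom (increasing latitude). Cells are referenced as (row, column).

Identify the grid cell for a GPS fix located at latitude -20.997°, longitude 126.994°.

(2, 2)

Column index: ⌊(126.994 − 124.927) / 0.732⌋ = ⌊2.824⌋ = 2
Row offset from origin: ⌊(-20.997 − -22.522) / 0.660⌋ = ⌊2.311⌋ = 2 → row 2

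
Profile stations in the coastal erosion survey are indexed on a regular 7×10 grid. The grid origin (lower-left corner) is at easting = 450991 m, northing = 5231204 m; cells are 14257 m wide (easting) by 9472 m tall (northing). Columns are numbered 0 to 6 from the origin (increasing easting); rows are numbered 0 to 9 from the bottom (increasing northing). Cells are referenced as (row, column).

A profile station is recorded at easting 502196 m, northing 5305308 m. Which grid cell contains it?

(7, 3)

Column index: ⌊(502196 − 450991) / 14257⌋ = ⌊3.592⌋ = 3
Row offset from origin: ⌊(5305308 − 5231204) / 9472⌋ = ⌊7.823⌋ = 7 → row 7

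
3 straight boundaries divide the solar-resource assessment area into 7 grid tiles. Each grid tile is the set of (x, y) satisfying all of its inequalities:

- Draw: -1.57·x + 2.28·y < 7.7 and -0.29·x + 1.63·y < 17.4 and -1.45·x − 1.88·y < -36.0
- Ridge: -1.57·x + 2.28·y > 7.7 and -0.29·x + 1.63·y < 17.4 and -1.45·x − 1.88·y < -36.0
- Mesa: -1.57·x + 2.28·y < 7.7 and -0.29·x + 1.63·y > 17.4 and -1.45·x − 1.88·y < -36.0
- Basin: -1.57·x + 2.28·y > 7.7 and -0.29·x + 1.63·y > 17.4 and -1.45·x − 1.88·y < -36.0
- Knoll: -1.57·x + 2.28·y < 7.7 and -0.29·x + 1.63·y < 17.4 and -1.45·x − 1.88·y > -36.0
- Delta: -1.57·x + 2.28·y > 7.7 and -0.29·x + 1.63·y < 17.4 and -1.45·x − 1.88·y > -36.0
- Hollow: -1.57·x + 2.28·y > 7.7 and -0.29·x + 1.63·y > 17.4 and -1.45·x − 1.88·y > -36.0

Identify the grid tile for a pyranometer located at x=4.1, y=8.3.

Delta

-1.57·4.1 + 2.28·8.3 = 12.487, which is > 7.7
-0.29·4.1 + 1.63·8.3 = 12.340, which is < 17.4
-1.45·4.1 − 1.88·8.3 = -21.549, which is > -36.0
This sign pattern matches Delta.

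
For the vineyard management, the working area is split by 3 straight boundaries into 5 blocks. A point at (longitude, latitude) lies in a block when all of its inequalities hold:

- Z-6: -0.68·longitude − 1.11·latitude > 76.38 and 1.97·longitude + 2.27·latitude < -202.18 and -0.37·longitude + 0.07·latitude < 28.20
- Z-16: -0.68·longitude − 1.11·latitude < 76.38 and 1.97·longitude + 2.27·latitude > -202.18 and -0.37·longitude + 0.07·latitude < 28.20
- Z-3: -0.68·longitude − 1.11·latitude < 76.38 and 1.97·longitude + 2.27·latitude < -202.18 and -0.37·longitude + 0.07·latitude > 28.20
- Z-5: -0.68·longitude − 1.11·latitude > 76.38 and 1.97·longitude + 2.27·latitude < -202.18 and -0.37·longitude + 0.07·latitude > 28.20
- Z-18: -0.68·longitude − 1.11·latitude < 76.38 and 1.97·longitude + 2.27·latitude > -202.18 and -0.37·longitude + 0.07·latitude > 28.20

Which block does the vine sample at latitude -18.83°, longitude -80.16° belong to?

-0.68·-80.16 − 1.11·-18.83 = 75.410, which is < 76.38
1.97·-80.16 + 2.27·-18.83 = -200.659, which is > -202.18
-0.37·-80.16 + 0.07·-18.83 = 28.341, which is > 28.20
This sign pattern matches Z-18.

Z-18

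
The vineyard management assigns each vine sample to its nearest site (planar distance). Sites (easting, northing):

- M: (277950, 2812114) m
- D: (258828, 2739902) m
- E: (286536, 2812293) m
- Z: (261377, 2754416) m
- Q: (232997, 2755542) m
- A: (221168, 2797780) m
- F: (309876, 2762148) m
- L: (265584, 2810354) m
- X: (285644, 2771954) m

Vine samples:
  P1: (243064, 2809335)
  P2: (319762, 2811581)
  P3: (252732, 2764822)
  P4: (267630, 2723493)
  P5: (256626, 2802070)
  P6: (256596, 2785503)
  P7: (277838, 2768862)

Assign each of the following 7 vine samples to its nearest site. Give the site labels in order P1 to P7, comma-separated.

L, E, Z, D, L, L, X

P1 → L (d²=508188761.00)
P2 → E (d²=1104474020.00)
P3 → Z (d²=183020861.00)
P4 → D (d²=346730485.00)
P5 → L (d²=148870420.00)
P6 → L (d²=698356345.00)
P7 → X (d²=70494100.00)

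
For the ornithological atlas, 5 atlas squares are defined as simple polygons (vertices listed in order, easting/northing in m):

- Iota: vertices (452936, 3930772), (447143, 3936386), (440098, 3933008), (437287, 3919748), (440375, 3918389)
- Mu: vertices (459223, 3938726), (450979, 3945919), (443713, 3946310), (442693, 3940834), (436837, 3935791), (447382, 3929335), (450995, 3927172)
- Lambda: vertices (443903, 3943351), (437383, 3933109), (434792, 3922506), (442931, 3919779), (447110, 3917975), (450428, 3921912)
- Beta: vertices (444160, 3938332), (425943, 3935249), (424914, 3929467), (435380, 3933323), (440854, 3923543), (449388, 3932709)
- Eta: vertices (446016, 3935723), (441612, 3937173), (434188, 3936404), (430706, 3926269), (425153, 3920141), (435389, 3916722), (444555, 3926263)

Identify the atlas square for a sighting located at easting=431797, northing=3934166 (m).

Cast a ray rightward from (431797, 3934166). For each polygon, the edges (by vertex number in listed order) whose endpoints lie on opposite sides of northing = 3934166, where each meets that height, and whether that is right or left of the point:
Iota: 1–2 at easting≈449433.8 (right), 2–3 at easting≈442513.1 (right) → 2 crossings.
Mu: 5–6 at easting≈439491.2 (right), 7–1 at easting≈455975.7 (right) → 2 crossings.
Lambda: 1–2 at easting≈438055.9 (right), 6–1 at easting≈446698.5 (right) → 2 crossings.
Beta: 2–3 at easting≈425750.3 (left), 6–1 at easting≈448033.4 (right) → 1 crossing.
Eta: 3–4 at easting≈433419.1 (right), 7–1 at easting≈445775.5 (right) → 2 crossings.
Only Beta has an odd count, so the point is inside Beta.

Beta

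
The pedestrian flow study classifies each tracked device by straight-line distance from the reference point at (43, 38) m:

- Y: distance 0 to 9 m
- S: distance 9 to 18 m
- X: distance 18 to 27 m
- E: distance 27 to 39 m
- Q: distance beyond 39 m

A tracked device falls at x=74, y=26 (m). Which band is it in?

Distance = √((74−43)² + (26−38)²) = √(961.000 + 144.000) = 33.242 m.
27 ≤ 33.242 < 39 → E.

E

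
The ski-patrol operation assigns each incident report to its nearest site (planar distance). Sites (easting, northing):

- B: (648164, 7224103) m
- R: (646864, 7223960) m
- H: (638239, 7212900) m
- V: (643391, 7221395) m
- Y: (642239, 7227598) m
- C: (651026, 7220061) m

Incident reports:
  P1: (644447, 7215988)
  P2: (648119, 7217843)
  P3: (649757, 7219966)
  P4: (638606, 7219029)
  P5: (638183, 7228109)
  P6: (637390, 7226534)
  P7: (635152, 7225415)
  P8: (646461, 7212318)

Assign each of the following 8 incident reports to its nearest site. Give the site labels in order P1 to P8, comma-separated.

P1 → V (d²=30350785.00)
P2 → C (d²=13370173.00)
P3 → C (d²=1619386.00)
P4 → V (d²=28494181.00)
P5 → Y (d²=16712257.00)
P6 → Y (d²=24644897.00)
P7 → Y (d²=54991058.00)
P8 → H (d²=67940008.00)

V, C, C, V, Y, Y, Y, H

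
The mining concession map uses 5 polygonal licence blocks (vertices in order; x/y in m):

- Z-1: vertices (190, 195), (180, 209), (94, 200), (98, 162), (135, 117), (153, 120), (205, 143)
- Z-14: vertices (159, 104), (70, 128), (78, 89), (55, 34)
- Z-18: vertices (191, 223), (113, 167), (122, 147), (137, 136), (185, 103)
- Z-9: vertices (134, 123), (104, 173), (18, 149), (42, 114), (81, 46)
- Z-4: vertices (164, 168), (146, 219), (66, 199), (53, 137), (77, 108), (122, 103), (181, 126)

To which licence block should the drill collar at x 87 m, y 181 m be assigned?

Z-4

Cast a ray rightward from (87, 181). For each polygon, the edges (by vertex number in listed order) whose endpoints lie on opposite sides of y = 181, where each meets that height, and whether that is right or left of the point:
Z-1: 3–4 at x≈96.0 (right), 7–1 at x≈194.0 (right) → 2 crossings.
Z-14: no edge straddles that height → 0 crossings.
Z-18: 1–2 at x≈132.5 (right), 5–1 at x≈188.9 (right) → 2 crossings.
Z-9: no edge straddles that height → 0 crossings.
Z-4: 1–2 at x≈159.4 (right), 3–4 at x≈62.2 (left) → 1 crossing.
Only Z-4 has an odd count, so the point is inside Z-4.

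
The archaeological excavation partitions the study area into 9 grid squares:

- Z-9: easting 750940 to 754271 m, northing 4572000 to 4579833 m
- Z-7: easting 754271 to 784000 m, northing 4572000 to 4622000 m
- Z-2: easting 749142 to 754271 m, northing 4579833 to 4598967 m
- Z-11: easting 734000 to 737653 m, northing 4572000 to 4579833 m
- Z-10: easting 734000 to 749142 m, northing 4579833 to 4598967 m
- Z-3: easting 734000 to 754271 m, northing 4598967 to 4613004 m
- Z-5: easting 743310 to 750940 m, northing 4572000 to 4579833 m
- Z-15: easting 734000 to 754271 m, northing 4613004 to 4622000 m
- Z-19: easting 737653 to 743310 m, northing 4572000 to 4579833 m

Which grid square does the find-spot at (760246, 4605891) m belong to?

Z-7

The point has easting = 760246 and northing = 4605891.
Only Z-7 satisfies 754271 ≤ easting ≤ 784000 and 4572000 ≤ northing ≤ 4622000.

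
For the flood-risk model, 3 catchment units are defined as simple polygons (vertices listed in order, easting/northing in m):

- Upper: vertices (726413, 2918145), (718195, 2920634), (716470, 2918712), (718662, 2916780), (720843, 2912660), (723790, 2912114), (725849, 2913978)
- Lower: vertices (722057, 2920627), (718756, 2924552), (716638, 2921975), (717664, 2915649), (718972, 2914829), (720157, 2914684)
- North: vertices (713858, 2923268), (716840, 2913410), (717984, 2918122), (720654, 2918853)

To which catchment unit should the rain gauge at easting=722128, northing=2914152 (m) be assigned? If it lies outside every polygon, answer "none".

Upper

Cast a ray rightward from (722128, 2914152). For each polygon, the edges (by vertex number in listed order) whose endpoints lie on opposite sides of northing = 2914152, where each meets that height, and whether that is right or left of the point:
Upper: 4–5 at easting≈720053.2 (left), 7–1 at easting≈725872.6 (right) → 1 crossing.
Lower: no edge straddles that height → 0 crossings.
North: 1–2 at easting≈716615.5 (left), 2–3 at easting≈717020.1 (left) → 0 crossings.
Only Upper has an odd count, so the point is inside Upper.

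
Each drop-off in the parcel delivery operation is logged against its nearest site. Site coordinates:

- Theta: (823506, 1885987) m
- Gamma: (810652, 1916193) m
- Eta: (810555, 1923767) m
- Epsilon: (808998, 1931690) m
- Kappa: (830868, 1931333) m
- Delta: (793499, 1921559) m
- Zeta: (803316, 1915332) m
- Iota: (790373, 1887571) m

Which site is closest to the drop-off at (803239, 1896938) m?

Iota

Squared distances to each site:
Theta: 530675690.000; Gamma: 425707594.000; Eta: 773319097.000; Epsilon: 1240867585.000; Kappa: 1946377666.000; Delta: 701061241.000; Zeta: 338345165.000; Iota: 253274645.000.
Minimum at Iota.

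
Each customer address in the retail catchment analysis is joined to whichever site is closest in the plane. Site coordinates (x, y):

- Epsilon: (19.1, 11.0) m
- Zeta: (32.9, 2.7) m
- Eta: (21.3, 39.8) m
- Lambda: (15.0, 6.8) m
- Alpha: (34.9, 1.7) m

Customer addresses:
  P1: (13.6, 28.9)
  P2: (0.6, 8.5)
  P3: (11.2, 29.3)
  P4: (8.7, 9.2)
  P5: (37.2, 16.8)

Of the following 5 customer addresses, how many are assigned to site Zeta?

1

P1 → Eta
P2 → Lambda
P3 → Eta
P4 → Lambda
P5 → Zeta
1 of the 5 goes to Zeta.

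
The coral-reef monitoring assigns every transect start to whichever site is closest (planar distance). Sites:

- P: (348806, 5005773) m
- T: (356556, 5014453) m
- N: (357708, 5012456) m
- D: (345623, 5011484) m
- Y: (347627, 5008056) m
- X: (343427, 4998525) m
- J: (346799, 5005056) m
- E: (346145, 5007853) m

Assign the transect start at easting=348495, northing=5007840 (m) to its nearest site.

Squared distances to each site:
P: 4369210.000; T: 108711490.000; N: 106186825.000; D: 21527120.000; Y: 800080.000; X: 112453849.000; J: 10627072.000; E: 5522669.000.
Minimum at Y.

Y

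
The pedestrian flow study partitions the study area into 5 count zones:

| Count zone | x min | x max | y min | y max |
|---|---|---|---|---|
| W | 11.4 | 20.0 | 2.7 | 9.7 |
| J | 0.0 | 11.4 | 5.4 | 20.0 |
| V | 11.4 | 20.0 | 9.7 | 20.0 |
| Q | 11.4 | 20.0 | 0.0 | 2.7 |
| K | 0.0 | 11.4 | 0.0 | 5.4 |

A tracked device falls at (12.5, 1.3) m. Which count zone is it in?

The point has x = 12.5 and y = 1.3.
Only Q satisfies 11.4 ≤ x ≤ 20.0 and 0.0 ≤ y ≤ 2.7.

Q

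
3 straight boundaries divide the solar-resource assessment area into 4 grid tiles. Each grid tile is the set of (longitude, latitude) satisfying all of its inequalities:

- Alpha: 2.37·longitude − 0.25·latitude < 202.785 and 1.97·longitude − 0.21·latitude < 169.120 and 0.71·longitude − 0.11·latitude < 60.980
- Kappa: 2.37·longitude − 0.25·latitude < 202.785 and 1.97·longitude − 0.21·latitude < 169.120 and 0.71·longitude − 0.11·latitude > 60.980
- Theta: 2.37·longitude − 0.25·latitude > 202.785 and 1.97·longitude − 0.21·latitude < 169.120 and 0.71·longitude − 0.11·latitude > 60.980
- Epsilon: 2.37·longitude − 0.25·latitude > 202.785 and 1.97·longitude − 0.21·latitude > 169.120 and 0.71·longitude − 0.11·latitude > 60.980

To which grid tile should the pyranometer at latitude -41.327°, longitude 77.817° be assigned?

Alpha

2.37·77.817 − 0.25·-41.327 = 194.758, which is < 202.785
1.97·77.817 − 0.21·-41.327 = 161.978, which is < 169.120
0.71·77.817 − 0.11·-41.327 = 59.796, which is < 60.980
This sign pattern matches Alpha.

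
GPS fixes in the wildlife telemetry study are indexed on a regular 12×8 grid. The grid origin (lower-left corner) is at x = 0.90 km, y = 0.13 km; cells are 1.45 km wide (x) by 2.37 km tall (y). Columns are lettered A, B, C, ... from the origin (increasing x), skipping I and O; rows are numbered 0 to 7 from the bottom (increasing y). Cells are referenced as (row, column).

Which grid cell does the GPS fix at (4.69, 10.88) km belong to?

(4, C)

Column index: ⌊(4.69 − 0.90) / 1.45⌋ = ⌊2.614⌋ = 2 → column C
Row offset from origin: ⌊(10.88 − 0.13) / 2.37⌋ = ⌊4.536⌋ = 4 → row 4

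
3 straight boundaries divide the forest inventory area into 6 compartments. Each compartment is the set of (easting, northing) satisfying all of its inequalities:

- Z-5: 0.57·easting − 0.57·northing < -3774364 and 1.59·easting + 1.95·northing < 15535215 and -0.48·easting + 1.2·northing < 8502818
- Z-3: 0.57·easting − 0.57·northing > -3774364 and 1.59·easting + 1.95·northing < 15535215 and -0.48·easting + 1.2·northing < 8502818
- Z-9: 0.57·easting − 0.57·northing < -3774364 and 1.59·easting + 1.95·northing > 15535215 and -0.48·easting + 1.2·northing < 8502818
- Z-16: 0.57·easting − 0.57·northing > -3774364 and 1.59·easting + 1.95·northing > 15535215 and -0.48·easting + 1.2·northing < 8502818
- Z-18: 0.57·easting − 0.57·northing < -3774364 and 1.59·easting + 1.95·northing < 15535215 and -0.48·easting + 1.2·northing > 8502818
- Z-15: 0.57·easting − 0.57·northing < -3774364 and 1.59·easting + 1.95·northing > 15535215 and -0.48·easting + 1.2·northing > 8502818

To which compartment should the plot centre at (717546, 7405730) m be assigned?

Z-15

0.57·717546 − 0.57·7405730 = -3812264.880, which is < -3774364
1.59·717546 + 1.95·7405730 = 15582071.640, which is > 15535215
-0.48·717546 + 1.2·7405730 = 8542453.920, which is > 8502818
This sign pattern matches Z-15.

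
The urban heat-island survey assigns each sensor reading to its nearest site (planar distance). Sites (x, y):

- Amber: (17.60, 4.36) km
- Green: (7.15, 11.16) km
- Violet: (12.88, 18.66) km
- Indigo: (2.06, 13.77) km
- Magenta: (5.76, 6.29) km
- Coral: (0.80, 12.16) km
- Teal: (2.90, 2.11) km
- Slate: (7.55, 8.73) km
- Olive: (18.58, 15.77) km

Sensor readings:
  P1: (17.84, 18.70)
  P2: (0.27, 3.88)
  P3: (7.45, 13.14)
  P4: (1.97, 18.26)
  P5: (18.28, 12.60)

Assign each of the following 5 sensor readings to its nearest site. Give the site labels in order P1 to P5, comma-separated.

P1 → Olive (d²=9.13)
P2 → Teal (d²=10.05)
P3 → Green (d²=4.01)
P4 → Indigo (d²=20.17)
P5 → Olive (d²=10.14)

Olive, Teal, Green, Indigo, Olive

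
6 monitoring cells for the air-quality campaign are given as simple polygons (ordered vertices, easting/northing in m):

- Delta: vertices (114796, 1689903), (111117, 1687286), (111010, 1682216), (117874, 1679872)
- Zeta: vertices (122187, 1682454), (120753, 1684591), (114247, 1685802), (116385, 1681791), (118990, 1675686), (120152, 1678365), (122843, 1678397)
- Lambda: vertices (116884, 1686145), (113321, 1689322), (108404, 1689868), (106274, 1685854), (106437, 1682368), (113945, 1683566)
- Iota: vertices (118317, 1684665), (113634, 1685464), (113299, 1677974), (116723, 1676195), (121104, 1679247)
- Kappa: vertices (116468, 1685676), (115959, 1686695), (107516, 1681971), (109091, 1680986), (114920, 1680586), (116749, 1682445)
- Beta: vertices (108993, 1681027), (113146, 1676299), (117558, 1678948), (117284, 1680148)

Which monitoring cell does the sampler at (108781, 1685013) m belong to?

Cast a ray rightward from (108781, 1685013). For each polygon, the edges (by vertex number in listed order) whose endpoints lie on opposite sides of northing = 1685013, where each meets that height, and whether that is right or left of the point:
Delta: 2–3 at easting≈111069.0 (right), 4–1 at easting≈116296.5 (right) → 2 crossings.
Zeta: 2–3 at easting≈118485.8 (right), 3–4 at easting≈114667.6 (right) → 2 crossings.
Lambda: 4–5 at easting≈106313.3 (left), 6–1 at easting≈115594.0 (right) → 1 crossing.
Iota: 1–2 at easting≈116277.3 (right), 2–3 at easting≈113613.8 (right) → 2 crossings.
Kappa: 2–3 at easting≈112952.8 (right), 6–1 at easting≈116525.7 (right) → 2 crossings.
Beta: no edge straddles that height → 0 crossings.
Only Lambda has an odd count, so the point is inside Lambda.

Lambda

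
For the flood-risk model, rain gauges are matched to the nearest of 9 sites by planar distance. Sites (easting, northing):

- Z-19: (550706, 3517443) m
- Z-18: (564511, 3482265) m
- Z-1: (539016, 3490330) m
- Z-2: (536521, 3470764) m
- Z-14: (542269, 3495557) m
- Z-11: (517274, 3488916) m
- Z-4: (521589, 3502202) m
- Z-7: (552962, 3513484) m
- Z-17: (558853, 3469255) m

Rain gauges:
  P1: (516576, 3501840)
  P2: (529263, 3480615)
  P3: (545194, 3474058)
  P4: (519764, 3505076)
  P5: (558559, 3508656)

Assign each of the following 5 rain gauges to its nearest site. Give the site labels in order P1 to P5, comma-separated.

P1 → Z-4 (d²=25261213.00)
P2 → Z-2 (d²=149720765.00)
P3 → Z-2 (d²=86071365.00)
P4 → Z-4 (d²=11590501.00)
P5 → Z-7 (d²=54635993.00)

Z-4, Z-2, Z-2, Z-4, Z-7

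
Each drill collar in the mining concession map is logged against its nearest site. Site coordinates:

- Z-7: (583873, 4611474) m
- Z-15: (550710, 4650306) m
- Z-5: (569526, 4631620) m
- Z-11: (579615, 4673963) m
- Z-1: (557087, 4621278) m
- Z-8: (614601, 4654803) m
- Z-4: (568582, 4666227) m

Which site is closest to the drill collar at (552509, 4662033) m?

Z-15

Squared distances to each site:
Z-7: 3539912977.000; Z-15: 140758930.000; Z-5: 1214528858.000; Z-11: 877060136.000; Z-1: 1681928109.000; Z-8: 3907689364.000; Z-4: 275930965.000.
Minimum at Z-15.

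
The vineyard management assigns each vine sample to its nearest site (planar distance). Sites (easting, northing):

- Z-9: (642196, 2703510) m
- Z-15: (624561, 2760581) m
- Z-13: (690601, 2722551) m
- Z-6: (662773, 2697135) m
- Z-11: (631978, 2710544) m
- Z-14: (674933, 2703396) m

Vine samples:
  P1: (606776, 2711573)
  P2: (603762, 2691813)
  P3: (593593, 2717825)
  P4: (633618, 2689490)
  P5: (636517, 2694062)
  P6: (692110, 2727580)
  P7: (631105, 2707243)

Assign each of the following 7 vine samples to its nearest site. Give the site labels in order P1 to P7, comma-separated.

P1 → Z-11 (d²=636199645.00)
P2 → Z-11 (d²=1146993017.00)
P3 → Z-11 (d²=1526421186.00)
P4 → Z-9 (d²=270142484.00)
P5 → Z-9 (d²=121515745.00)
P6 → Z-13 (d²=27567922.00)
P7 → Z-11 (d²=11658730.00)

Z-11, Z-11, Z-11, Z-9, Z-9, Z-13, Z-11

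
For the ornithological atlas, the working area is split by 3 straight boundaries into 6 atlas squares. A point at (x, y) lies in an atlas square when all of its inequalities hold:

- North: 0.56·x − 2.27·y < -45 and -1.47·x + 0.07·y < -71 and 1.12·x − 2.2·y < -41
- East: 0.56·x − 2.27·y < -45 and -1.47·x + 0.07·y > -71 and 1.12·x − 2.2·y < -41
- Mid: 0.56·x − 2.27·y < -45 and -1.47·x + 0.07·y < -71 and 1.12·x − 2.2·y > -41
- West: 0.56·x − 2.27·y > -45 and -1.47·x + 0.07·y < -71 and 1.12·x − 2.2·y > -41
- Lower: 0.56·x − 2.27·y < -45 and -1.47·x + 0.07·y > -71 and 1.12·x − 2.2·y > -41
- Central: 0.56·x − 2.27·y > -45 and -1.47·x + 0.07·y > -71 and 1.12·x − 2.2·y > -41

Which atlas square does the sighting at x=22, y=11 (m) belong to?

0.56·22 − 2.27·11 = -12.650, which is > -45
-1.47·22 + 0.07·11 = -31.570, which is > -71
1.12·22 − 2.2·11 = 0.440, which is > -41
This sign pattern matches Central.

Central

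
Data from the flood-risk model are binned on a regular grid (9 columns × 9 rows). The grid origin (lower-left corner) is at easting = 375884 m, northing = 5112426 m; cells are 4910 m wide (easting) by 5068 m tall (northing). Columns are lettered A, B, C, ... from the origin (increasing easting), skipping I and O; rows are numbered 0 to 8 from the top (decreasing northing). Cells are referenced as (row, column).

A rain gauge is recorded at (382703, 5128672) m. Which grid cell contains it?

Column index: ⌊(382703 − 375884) / 4910⌋ = ⌊1.389⌋ = 1 → column B
Row offset from origin: ⌊(5128672 − 5112426) / 5068⌋ = ⌊3.206⌋ = 3 → row 5 (counted from top)

(5, B)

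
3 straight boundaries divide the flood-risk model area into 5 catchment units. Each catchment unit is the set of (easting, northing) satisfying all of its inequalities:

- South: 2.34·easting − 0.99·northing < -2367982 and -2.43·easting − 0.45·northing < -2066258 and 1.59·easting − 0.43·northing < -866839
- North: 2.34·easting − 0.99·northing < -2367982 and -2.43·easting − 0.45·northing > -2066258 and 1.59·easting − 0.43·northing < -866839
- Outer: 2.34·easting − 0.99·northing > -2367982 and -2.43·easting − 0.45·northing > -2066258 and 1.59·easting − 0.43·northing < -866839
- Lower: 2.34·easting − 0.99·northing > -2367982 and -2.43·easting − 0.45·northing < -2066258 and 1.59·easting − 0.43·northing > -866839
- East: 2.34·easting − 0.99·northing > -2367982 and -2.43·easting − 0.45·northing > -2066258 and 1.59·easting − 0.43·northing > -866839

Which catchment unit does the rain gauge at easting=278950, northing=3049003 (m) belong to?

2.34·278950 − 0.99·3049003 = -2365769.970, which is > -2367982
-2.43·278950 − 0.45·3049003 = -2049899.850, which is > -2066258
1.59·278950 − 0.43·3049003 = -867540.790, which is < -866839
This sign pattern matches Outer.

Outer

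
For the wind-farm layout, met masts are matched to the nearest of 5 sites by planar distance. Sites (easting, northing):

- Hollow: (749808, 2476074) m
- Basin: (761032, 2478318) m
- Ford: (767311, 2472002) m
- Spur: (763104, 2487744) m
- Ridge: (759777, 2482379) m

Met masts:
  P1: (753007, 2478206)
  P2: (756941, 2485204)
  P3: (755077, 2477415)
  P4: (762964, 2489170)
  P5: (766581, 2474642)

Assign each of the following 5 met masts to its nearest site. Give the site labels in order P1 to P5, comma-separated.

P1 → Hollow (d²=14779025.00)
P2 → Ridge (d²=16023521.00)
P3 → Hollow (d²=29560642.00)
P4 → Spur (d²=2053076.00)
P5 → Ford (d²=7502500.00)

Hollow, Ridge, Hollow, Spur, Ford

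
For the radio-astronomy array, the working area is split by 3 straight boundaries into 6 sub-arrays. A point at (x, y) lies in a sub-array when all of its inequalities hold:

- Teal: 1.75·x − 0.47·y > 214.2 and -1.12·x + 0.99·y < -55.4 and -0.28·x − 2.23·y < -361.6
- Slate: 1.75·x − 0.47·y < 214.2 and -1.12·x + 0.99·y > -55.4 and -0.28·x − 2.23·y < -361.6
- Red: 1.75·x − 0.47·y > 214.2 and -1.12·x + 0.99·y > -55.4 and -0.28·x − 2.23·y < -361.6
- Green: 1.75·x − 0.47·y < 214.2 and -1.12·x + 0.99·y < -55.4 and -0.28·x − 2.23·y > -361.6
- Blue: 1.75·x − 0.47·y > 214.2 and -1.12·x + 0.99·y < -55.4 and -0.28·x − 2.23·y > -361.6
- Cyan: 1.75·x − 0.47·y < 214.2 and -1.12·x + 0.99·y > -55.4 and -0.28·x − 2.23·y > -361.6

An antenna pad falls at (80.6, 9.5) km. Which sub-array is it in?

Green

1.75·80.6 − 0.47·9.5 = 136.585, which is < 214.2
-1.12·80.6 + 0.99·9.5 = -80.867, which is < -55.4
-0.28·80.6 − 2.23·9.5 = -43.753, which is > -361.6
This sign pattern matches Green.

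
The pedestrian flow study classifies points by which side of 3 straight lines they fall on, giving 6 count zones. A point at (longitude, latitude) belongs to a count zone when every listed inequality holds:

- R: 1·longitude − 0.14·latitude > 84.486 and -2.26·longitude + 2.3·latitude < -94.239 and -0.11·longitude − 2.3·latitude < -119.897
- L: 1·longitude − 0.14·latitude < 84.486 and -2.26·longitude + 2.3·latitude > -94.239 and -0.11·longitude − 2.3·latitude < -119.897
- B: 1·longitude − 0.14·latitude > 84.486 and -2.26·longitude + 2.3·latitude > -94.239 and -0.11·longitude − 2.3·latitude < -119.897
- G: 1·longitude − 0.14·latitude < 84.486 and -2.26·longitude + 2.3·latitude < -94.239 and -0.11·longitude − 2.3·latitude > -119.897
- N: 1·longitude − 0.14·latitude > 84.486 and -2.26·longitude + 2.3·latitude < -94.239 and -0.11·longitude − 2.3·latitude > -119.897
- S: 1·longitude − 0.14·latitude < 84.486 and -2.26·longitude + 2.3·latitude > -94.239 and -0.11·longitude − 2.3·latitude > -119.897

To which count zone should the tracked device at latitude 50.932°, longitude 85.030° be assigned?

1·85.030 − 0.14·50.932 = 77.900, which is < 84.486
-2.26·85.030 + 2.3·50.932 = -75.024, which is > -94.239
-0.11·85.030 − 2.3·50.932 = -126.497, which is < -119.897
This sign pattern matches L.

L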